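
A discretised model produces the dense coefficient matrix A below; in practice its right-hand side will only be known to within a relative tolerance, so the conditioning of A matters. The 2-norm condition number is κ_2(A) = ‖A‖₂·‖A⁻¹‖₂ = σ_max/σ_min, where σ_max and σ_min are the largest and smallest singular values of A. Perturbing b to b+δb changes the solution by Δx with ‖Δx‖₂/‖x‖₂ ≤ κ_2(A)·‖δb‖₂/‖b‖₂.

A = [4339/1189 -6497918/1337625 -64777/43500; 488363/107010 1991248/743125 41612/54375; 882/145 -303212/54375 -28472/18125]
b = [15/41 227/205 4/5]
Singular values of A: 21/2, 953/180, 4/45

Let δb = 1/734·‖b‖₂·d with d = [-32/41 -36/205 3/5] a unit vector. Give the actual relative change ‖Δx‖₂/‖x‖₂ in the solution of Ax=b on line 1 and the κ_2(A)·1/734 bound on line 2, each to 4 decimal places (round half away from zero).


largest singular value 21/2, smallest 4/45
κ_2(A) = (21/2) / (4/45) = 118.1250
κ_2(A)·‖δb‖/‖b‖ = 0.1609
solve Ax = b  →  x = [0.1992 0.0682 0.0199]
‖b‖₂ = 1.4142 and ‖x‖₂ = 0.2115
Δx = A⁻¹·δb where δb = 1/734·1.4142·d; ‖Δx‖ = 0.0217
dividing the unrounded norms, ‖Δx‖/‖x‖ = 0.1025
realised/bound (from unrounded values) ≈ 0.6367

0.1025
0.1609


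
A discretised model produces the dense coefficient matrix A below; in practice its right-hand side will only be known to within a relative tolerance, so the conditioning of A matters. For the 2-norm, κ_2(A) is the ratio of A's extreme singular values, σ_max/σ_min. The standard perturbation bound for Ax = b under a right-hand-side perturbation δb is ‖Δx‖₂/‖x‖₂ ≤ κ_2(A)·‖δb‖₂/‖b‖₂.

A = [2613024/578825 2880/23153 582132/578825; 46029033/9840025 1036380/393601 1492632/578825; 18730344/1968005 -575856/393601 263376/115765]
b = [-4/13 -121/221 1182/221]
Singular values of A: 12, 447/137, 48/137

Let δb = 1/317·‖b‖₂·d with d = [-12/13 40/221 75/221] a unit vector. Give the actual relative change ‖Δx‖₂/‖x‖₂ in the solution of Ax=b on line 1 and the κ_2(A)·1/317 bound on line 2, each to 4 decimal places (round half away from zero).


from the listed singular values, σ₁ = 12, σ_n = 48/137
κ = σ_max/σ_min = 12/(48/137) = 34.2500
bound on ‖Δx‖/‖x‖: κ·ε = 34.2500·1/317 = 0.1080
solve Ax = b  →  x = [-1.0564 -3.0442 4.8123]
‖b‖ = 5.3852, ‖x‖ = 5.7915
with δb = [-0.0157 0.0031 0.0058], A·Δx = δb → ‖Δx‖ = 0.0485
realised ‖Δx‖/‖x‖ = 0.0084
so the bound overstates the realised error by a factor of ≈ 12.9055 (computed from the unrounded values)

0.0084
0.1080


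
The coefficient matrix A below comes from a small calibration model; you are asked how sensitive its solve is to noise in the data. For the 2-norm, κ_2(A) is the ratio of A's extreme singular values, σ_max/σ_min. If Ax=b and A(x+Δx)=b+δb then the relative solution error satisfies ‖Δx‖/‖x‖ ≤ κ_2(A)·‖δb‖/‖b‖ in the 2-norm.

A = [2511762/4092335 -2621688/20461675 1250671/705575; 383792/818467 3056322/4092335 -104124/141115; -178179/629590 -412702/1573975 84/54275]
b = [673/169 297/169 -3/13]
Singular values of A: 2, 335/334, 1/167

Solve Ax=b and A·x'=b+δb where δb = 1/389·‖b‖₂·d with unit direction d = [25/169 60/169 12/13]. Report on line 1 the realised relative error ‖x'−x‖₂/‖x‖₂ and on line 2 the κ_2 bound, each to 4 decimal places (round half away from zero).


largest singular value 2, smallest 1/167
condition number: 2 ÷ (1/167) = 334.0000
κ_2(A)·‖δb‖/‖b‖ = 0.8586
solve Ax = b  →  x = [-108.1099 117.8524 48.2000]
‖b‖₂ = 4.3589 and ‖x‖₂ = 167.0335
with δb = [0.0017 0.0040 0.0103], A·Δx = δb → ‖Δx‖ = 1.8713
realised ‖Δx‖/‖x‖ = 0.0112
realised/bound (from unrounded values) ≈ 0.0130

0.0112
0.8586


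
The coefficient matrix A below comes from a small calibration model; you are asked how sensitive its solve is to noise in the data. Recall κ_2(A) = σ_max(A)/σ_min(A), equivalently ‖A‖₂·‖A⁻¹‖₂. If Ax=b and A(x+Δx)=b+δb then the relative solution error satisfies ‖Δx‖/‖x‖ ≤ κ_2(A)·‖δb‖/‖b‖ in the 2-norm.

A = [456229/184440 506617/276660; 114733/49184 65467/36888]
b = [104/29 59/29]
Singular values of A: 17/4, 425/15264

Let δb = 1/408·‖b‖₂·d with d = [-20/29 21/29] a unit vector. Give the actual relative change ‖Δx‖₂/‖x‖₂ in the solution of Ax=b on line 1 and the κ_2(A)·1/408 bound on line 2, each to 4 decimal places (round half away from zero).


0.0101
0.3741

σ_max = 17/4, σ_min = 425/15264
κ_2(A) = (17/4) / (425/15264) = 152.6400
worst-case relative error ≤ 152.6400 × 1/408 = 0.3741
solve Ax = b  →  x = [22.3021 -28.1675]
‖b‖₂ = 4.1231 and ‖x‖₂ = 35.9276
re-solving with b+δb shifts x by Δx of norm 0.3629
relative error = 0.0101
so the bound overstates the realised error by a factor of ≈ 37.0333 (computed from the unrounded values)


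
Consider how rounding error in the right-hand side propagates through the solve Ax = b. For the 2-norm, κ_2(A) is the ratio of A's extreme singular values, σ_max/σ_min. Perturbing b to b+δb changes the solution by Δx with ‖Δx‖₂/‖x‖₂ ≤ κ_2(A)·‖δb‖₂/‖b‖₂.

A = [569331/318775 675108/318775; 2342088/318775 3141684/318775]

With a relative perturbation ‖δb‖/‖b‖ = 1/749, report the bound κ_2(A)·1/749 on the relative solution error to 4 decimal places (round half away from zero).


AᵀA = [691197381/12090125 921173148/12090125; 921173148/12090125 1228548384/12090125]; tr = 383949153/2418025, det = 252047376/60450625
char-poly roots: 3969/25 and 63504/2418025
κ = σ_max/σ_min = (63/5)/(252/1555) = 77.7500
perturbation bound = 77.7500·1/749 = 0.1038

0.1038


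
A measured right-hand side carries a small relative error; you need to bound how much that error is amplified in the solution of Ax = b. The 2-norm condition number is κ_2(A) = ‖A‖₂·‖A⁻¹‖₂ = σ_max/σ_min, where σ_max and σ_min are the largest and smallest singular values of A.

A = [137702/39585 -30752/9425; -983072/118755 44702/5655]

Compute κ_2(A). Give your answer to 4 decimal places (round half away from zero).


M = AᵀA = [1345665236/16689645 -1525668224/19868625; -1525668224/19868625 345963844/4730625]. tr(M)=381424744/2480625, det(M)=14776336/62015625
λ_max, λ_min = (381424744/2480625 ± √145478970607707136/6153500390625)/2 = 3844/25, 3844/2480625
so κ_2 = √((3844/25) / (3844/2480625)) = 315.0000

315.0000


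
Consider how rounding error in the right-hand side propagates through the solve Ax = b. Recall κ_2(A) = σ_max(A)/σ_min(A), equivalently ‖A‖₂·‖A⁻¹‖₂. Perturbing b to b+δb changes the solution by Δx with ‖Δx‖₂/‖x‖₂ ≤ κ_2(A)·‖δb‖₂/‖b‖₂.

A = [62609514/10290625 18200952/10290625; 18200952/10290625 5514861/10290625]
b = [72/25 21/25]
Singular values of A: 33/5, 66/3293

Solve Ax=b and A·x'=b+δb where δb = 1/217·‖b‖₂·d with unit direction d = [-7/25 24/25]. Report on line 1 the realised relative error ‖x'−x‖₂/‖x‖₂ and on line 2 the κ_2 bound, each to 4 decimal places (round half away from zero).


1.5175
1.5175

largest singular value 33/5, smallest 66/3293
condition number: (33/5) ÷ (66/3293) = 329.3000
κ_2(A)·‖δb‖/‖b‖ = 1.5175
solve Ax = b  →  x = [0.4364 0.1273]
‖b‖ = 3.0000, ‖x‖ = 0.4545
with δb = [-0.0039 0.0133], A·Δx = δb → ‖Δx‖ = 0.6898
relative error = 1.5175
realised/bound = 1 exactly: the bound is attained for this b and d


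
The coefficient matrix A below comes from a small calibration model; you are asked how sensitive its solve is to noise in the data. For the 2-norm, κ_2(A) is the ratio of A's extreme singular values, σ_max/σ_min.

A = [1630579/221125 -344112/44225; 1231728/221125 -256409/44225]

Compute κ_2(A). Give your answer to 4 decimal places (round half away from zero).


305.0000

form AᵀA = [167037669649/1955850625 -35077117824/391170125; -35077117824/391170125 7366345753/78234025] with trace 417593714/2325625 and determinant 20151121/58140625
eigenvalues of AᵀA: λ = (tr ± √(tr²−4·det))/2 = 4489/25, 4489/2325625
κ_2(A) = √(λ_max/λ_min) = √((4489/25) / (4489/2325625)) = 305.0000


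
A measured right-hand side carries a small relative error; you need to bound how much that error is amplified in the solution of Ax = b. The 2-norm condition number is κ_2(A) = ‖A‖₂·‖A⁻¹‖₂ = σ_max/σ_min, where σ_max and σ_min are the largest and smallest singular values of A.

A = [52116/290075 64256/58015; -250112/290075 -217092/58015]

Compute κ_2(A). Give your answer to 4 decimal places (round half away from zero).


M = AᵀA = [104435344/134629609 461168640/134629609; 461168640/134629609 2050310800/134629609]. tr(M)=1281824/80089, det(M)=6400/80089
char-poly roots: 16 and 400/80089
κ_2(A) = √(λ_max/λ_min) = √(16 / (400/80089)) = 56.6000

56.6000


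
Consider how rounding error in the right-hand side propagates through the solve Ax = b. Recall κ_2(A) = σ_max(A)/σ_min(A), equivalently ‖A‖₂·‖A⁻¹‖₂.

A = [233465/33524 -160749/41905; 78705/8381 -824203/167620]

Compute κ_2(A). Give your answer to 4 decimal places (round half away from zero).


M = AᵀA = [153617538625/1123858576 -5119908120/70241161; -5119908120/70241161 43710177649/1123858576]. tr(M)=341397433/1944392, det(M)=197262025/62220544
eigenvalues of AᵀA: λ = (tr ± √(tr²−4·det))/2 = 2809/16, 70225/3888784
κ = σ_max/σ_min = (53/4)/(265/1972) = 98.6000

98.6000


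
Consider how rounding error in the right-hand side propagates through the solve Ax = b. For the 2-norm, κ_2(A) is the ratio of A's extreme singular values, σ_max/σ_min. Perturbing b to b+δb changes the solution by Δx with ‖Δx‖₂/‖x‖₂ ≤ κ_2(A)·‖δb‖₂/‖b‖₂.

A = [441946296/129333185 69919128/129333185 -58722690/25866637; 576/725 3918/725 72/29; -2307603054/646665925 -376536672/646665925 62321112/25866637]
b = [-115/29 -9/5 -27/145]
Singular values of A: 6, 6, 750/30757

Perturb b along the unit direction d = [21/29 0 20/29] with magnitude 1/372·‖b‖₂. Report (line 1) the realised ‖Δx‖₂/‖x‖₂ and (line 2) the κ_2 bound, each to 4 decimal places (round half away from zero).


0.0039
0.6614

from the listed singular values, σ₁ = 6, σ_n = 750/30757
condition number: 6 ÷ (750/30757) = 246.0560
worst-case relative error ≤ 246.0560 × 1/372 = 0.6614
solve Ax = b  →  x = [-68.2741 50.5806 -88.9743]
‖b‖ = 4.3589, ‖x‖ = 123.0291
with δb = [0.0085 0.0000 0.0081], A·Δx = δb → ‖Δx‖ = 0.4805
realised ‖Δx‖/‖x‖ = 0.0039
tightness: 0.0039 against a bound of 0.6614 (unrounded ratio ≈ 0.0059)


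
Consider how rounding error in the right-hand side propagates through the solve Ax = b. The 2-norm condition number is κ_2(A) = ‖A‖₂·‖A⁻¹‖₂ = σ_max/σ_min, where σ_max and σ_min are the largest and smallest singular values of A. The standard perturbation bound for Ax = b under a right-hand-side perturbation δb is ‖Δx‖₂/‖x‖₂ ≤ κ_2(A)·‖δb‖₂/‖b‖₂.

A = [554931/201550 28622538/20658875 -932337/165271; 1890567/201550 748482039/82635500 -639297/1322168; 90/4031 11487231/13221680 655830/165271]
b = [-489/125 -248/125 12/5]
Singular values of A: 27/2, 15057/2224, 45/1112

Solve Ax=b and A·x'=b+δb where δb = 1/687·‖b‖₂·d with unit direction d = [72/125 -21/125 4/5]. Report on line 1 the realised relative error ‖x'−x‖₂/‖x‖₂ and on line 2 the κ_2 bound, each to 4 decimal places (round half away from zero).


σ_max = 27/2, σ_min = 45/1112
condition number: (27/2) ÷ (45/1112) = 333.6000
κ_2(A)·‖δb‖/‖b‖ = 0.4856
solve Ax = b  →  x = [-0.1609 -0.0198 0.6101]
‖b‖ = 5.0000, ‖x‖ = 0.6312
δb = ε·‖b‖·d = [0.0042 -0.0012 0.0058]; solving A·Δx = δb gives ‖Δx‖ = 0.1798
realised ‖Δx‖/‖x‖ = 0.2849
tightness: 0.2849 against a bound of 0.4856 (unrounded ratio ≈ 0.5867)

0.2849
0.4856


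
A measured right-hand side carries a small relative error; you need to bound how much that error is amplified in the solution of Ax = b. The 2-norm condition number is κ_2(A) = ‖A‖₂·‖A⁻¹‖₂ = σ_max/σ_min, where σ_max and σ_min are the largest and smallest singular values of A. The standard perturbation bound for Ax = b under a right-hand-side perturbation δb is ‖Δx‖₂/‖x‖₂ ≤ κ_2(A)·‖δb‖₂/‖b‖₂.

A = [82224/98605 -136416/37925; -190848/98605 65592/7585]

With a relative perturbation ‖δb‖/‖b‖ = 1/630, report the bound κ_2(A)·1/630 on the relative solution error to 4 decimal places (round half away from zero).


0.5873

AᵀA = [1246464/280645 -138475008/7016125; -138475008/7016125 3077246016/35080625]; tr = 78854976/855625, det = 1327104/21390625
char-poly roots: 2304/25 and 576/855625
κ = σ_max/σ_min = (48/5)/(24/925) = 370.0000
κ_2(A)·‖δb‖/‖b‖ = 0.5873


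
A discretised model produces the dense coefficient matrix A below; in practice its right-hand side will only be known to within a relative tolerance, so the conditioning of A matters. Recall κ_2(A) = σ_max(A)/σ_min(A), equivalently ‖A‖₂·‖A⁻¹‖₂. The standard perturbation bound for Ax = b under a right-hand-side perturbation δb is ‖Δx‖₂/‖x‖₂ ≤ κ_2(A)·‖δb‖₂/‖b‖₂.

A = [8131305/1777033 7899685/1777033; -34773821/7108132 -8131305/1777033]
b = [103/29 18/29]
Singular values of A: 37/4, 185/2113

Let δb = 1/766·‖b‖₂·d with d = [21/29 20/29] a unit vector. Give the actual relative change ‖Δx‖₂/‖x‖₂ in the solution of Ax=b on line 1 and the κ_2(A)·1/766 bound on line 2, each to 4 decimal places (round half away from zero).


0.0016
0.1379

largest singular value 37/4, smallest 185/2113
κ_2(A) = (37/4) / (185/2113) = 105.6500
κ_2(A)·‖δb‖/‖b‖ = 0.1379
solve Ax = b  →  x = [-23.4744 24.9616]
‖b‖₂ = 3.6056 and ‖x‖₂ = 34.2655
Δx = A⁻¹·δb where δb = 1/766·3.6056·d; ‖Δx‖ = 0.0538
realised ‖Δx‖/‖x‖ = 0.0016
so the bound overstates the realised error by a factor of ≈ 87.9079 (computed from the unrounded values)


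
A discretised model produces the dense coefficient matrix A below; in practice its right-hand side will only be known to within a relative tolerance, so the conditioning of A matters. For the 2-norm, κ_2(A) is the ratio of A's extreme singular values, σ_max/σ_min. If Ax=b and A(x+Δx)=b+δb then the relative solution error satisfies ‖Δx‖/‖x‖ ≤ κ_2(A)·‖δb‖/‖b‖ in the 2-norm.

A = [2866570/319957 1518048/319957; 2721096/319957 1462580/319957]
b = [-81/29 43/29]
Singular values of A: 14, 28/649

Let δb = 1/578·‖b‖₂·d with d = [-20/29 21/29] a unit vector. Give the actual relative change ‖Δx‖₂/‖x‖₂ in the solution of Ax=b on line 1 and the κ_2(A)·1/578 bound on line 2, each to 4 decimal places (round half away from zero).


0.0018
0.5614

from the listed singular values, σ₁ = 14, σ_n = 28/649
condition number: 14 ÷ (28/649) = 324.5000
worst-case relative error ≤ 324.5000 × 1/578 = 0.5614
solve Ax = b  →  x = [-32.7857 61.3214]
‖b‖ = 3.1623, ‖x‖ = 69.5358
with δb = [-0.0038 0.0040], A·Δx = δb → ‖Δx‖ = 0.1268
relative error = 0.0018
realised/bound (from unrounded values) ≈ 0.0032


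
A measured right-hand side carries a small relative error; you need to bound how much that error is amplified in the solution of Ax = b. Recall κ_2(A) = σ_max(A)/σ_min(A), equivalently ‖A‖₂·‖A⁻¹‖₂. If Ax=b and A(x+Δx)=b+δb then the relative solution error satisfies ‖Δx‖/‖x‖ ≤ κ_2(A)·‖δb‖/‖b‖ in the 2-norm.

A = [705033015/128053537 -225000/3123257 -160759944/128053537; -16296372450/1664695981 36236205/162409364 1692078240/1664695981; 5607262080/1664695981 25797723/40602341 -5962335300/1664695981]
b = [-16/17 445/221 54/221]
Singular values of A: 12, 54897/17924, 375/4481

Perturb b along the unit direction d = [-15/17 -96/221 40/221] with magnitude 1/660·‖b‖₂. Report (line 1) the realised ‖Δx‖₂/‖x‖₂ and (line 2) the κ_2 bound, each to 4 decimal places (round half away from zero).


σ_max = 12, σ_min = 375/4481
condition number: 12 ÷ (375/4481) = 143.3920
worst-case relative error ≤ 143.3920 × 1/660 = 0.2173
solve Ax = b  →  x = [-0.2325 0.0717 -0.2742]
‖b‖ = 2.2361, ‖x‖ = 0.3666
with δb = [-0.0030 -0.0015 0.0006], A·Δx = δb → ‖Δx‖ = 0.0405
realised ‖Δx‖/‖x‖ = 0.1104
tightness: 0.1104 against a bound of 0.2173 (unrounded ratio ≈ 0.5083)

0.1104
0.2173


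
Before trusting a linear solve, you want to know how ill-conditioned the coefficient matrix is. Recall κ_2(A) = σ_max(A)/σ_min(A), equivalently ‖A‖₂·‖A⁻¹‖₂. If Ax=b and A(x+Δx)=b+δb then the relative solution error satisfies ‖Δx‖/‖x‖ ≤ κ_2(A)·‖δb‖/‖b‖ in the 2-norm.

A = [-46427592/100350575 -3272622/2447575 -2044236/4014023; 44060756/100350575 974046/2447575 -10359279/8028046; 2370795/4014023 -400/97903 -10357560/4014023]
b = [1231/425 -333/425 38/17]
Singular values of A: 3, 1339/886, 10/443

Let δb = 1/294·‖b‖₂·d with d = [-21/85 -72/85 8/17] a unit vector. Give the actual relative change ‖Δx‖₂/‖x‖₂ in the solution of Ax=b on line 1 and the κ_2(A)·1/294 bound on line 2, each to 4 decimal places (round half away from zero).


0.0127
0.4520

σ_max = 3, σ_min = 10/443
κ_2(A) = 3 / (10/443) = 132.9000
perturbation bound = 132.9000·1/294 = 0.4520
solve Ax = b  →  x = [39.2964 -18.8708 8.1584]
2-norm of b is 3.7417; of x, 44.3495
re-solving with b+δb shifts x by Δx of norm 0.5638
dividing the unrounded norms, ‖Δx‖/‖x‖ = 0.0127
realised/bound (from unrounded values) ≈ 0.0281


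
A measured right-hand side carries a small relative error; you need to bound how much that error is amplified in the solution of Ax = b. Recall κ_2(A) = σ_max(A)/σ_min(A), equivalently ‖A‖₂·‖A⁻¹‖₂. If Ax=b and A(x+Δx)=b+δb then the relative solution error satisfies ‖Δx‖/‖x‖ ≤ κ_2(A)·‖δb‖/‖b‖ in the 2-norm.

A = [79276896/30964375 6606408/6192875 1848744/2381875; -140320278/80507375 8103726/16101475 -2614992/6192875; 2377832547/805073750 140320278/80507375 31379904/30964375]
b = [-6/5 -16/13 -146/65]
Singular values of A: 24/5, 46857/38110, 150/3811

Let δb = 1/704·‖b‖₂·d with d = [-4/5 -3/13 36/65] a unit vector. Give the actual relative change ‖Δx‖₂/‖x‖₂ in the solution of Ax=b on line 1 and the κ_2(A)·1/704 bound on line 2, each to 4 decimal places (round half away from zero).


0.0608
0.1732

from the listed singular values, σ₁ = 24/5, σ_n = 150/3811
condition number: (24/5) ÷ (150/3811) = 121.9520
worst-case relative error ≤ 121.9520 × 1/704 = 0.1732
solve Ax = b  →  x = [0.2564 -1.6554 -0.1167]
‖b‖₂ = 2.8284 and ‖x‖₂ = 1.6792
δb = ε·‖b‖·d = [-0.0032 -0.0009 0.0022]; solving A·Δx = δb gives ‖Δx‖ = 0.1021
relative error = 0.0608
so the bound overstates the realised error by a factor of ≈ 2.8496 (computed from the unrounded values)


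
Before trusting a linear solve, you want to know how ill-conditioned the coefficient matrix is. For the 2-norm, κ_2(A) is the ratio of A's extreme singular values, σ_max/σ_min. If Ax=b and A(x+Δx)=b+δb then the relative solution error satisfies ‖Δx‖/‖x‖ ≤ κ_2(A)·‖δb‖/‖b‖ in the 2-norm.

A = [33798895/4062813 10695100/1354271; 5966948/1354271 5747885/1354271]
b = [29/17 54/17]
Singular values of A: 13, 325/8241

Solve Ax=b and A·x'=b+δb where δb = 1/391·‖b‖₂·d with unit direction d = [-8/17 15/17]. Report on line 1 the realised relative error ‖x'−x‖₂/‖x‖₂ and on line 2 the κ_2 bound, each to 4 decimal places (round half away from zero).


0.0046
0.8431

σ_max = 13, σ_min = 325/8241
κ = σ_max/σ_min = 13/(325/8241) = 329.6400
κ_2(A)·‖δb‖/‖b‖ = 0.8431
solve Ax = b  →  x = [-34.8080 36.8830]
2-norm of b is 3.6056; of x, 50.7144
re-solving with b+δb shifts x by Δx of norm 0.2338
relative error = 0.0046
so the bound overstates the realised error by a factor of ≈ 182.8533 (computed from the unrounded values)


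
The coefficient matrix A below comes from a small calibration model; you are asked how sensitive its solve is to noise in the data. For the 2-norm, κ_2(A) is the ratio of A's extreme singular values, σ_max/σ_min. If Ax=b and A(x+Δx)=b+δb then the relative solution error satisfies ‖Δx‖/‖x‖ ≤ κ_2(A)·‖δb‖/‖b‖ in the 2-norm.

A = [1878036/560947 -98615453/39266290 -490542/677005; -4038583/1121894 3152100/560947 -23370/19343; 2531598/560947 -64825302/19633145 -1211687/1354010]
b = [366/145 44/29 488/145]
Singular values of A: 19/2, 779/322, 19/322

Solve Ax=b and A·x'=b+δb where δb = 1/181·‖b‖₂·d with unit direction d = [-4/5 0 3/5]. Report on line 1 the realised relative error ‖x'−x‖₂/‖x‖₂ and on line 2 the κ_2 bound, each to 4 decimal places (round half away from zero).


from the listed singular values, σ₁ = 19/2, σ_n = 19/322
κ = σ_max/σ_min = (19/2)/(19/322) = 161.0000
worst-case relative error ≤ 161.0000 × 1/181 = 0.8895
solve Ax = b  →  x = [1.0122 0.6733 -1.1403]
2-norm of b is 4.4721; of x, 1.6668
re-solving with b+δb shifts x by Δx of norm 0.4187
relative error = 0.2512
tightness: 0.2512 against a bound of 0.8895 (unrounded ratio ≈ 0.2824)

0.2512
0.8895


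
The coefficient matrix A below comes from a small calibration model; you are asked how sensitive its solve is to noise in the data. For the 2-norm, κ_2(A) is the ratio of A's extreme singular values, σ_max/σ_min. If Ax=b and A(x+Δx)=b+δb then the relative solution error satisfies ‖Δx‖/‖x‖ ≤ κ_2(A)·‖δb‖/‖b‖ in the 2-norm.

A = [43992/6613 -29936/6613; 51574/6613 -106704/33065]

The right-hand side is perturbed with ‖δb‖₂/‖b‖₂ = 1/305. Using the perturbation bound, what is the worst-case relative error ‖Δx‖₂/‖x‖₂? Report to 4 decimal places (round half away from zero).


0.0319

form AᵀA = [4595173540/43731769 -12087874656/218658845; -12087874656/218658845 33789846016/1093294225] with trace 514426244/3783025 and determinant 724255744/3783025
char-poly roots: 3364/25 and 215296/151321
σ_max=√(3364/25)=(58/5), σ_min=√(215296/151321)=(464/389) → κ = 9.7250
worst-case relative error ≤ 9.7250 × 1/305 = 0.0319


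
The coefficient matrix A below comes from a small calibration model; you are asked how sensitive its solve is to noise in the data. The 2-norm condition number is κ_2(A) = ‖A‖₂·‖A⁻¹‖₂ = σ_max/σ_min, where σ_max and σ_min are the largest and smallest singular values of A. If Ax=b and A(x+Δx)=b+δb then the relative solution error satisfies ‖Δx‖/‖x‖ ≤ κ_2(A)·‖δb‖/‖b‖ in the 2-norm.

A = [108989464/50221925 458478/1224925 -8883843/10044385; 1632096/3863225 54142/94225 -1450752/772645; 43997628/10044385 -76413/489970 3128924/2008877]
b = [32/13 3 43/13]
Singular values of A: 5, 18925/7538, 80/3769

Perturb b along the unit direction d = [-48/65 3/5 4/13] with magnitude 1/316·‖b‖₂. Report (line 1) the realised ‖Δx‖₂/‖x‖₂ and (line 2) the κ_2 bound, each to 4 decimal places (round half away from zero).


0.0161
0.7455

σ_max = 5, σ_min = 80/3769
κ_2(A) = 5 / (80/3769) = 235.5625
bound on ‖Δx‖/‖x‖: κ·ε = 235.5625·1/316 = 0.7455
solve Ax = b  →  x = [-1.8634 45.5626 11.9262]
2-norm of b is 5.0990; of x, 47.1344
δb = ε·‖b‖·d = [-0.0119 0.0097 0.0050]; solving A·Δx = δb gives ‖Δx‖ = 0.7602
relative error = 0.0161
realised/bound (from unrounded values) ≈ 0.0216


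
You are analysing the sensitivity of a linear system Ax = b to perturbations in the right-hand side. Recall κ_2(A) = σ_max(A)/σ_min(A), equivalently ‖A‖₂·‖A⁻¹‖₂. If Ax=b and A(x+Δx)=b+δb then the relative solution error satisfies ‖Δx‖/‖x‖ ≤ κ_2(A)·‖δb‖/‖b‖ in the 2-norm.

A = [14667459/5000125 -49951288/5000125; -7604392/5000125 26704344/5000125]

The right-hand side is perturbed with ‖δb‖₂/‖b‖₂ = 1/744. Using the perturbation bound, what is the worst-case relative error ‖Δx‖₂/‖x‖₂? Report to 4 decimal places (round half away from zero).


0.3953

form AᵀA = [188900436821/17301903125 -647563161672/17301903125; -647563161672/17301903125 2220244402304/17301903125] with trace 19273158713/138415225 and determinant 775511104/3460380625
solving λ² − 19273158713/138415225·λ + 775511104/3460380625 = 0 gives λ = 3481/25, 222784/138415225
κ = σ_max/σ_min = (59/5)/(472/11765) = 294.1250
κ_2(A)·‖δb‖/‖b‖ = 0.3953


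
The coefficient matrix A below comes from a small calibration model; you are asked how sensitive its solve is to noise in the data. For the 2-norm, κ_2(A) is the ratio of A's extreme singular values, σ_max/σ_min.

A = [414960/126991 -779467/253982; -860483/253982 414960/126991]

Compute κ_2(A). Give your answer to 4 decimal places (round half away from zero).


151.0000

form AᵀA = [1699403329/76702564 -404586000/19175641; -404586000/19175641 1541422129/76702564] with trace 1926769/45602 and determinant 28561/364816
eigenvalues of AᵀA: λ = (tr ± √(tr²−4·det))/2 = 169/4, 169/91204
κ = σ_max/σ_min = (13/2)/(13/302) = 151.0000


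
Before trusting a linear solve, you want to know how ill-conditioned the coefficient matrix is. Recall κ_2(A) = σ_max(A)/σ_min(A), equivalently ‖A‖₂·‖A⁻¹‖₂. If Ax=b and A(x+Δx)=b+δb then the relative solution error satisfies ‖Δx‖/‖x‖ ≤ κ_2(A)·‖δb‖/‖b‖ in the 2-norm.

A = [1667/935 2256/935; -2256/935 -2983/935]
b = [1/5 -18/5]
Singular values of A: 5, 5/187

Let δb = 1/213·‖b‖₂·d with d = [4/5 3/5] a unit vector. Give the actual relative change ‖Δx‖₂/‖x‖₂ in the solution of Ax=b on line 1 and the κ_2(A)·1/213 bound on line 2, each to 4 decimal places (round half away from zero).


0.0085
0.8779

from the listed singular values, σ₁ = 5, σ_n = 5/187
κ_2(A) = 5 / (5/187) = 187.0000
worst-case relative error ≤ 187.0000 × 1/213 = 0.8779
solve Ax = b  →  x = [60.2000 -44.4000]
‖b‖₂ = 3.6056 and ‖x‖₂ = 74.8024
re-solving with b+δb shifts x by Δx of norm 0.6331
relative error = 0.0085
realised/bound (from unrounded values) ≈ 0.0096


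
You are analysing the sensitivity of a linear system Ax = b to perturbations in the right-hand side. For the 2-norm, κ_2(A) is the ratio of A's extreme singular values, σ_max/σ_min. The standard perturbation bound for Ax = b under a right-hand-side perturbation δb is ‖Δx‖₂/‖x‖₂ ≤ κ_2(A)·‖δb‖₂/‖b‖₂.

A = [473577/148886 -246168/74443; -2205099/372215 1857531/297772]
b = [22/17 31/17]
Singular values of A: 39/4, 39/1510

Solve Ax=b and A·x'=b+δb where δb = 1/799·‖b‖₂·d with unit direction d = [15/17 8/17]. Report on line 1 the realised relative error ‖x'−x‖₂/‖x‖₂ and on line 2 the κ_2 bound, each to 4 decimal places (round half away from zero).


0.0014
0.4725

σ_max = 39/4, σ_min = 39/1510
condition number: (39/4) ÷ (39/1510) = 377.5000
bound on ‖Δx‖/‖x‖: κ·ε = 377.5000·1/799 = 0.4725
solve Ax = b  →  x = [56.0035 53.4783]
2-norm of b is 2.2361; of x, 77.4360
δb = ε·‖b‖·d = [0.0025 0.0013]; solving A·Δx = δb gives ‖Δx‖ = 0.1084
dividing the unrounded norms, ‖Δx‖/‖x‖ = 0.0014
realised/bound (from unrounded values) ≈ 0.0030


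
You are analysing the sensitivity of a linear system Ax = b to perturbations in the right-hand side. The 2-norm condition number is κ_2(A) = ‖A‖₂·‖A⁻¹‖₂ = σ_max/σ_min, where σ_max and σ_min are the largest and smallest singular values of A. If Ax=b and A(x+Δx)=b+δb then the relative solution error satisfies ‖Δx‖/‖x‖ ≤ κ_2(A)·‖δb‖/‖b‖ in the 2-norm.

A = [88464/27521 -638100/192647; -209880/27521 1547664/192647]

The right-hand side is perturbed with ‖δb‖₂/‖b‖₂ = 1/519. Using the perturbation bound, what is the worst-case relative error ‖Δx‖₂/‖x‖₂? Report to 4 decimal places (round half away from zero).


0.4923

AᵀA = [306955584/4481689 -2256050880/31371823; -2256050880/31371823 16582458384/219602761]; tr = 37602000/261121, det = 82944/261121
solving λ² − 37602000/261121·λ + 82944/261121 = 0 gives λ = 144, 576/261121
so κ_2 = √(144 / (576/261121)) = 255.5000
bound on ‖Δx‖/‖x‖: κ·ε = 255.5000·1/519 = 0.4923


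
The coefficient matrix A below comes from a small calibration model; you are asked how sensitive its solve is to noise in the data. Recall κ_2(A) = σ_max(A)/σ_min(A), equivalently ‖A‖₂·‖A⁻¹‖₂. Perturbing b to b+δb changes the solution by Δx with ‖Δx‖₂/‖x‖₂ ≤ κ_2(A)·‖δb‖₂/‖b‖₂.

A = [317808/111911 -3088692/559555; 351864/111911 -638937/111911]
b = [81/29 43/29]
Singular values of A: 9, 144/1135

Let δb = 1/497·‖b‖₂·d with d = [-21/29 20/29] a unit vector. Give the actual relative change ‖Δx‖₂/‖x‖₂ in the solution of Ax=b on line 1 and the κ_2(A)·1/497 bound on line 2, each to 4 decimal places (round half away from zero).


σ_max = 9, σ_min = 144/1135
condition number: 9 ÷ (144/1135) = 70.9375
worst-case relative error ≤ 70.9375 × 1/497 = 0.1427
solve Ax = b  →  x = [-6.7978 -4.0033]
‖b‖ = 3.1623, ‖x‖ = 7.8890
δb = ε·‖b‖·d = [-0.0046 0.0044]; solving A·Δx = δb gives ‖Δx‖ = 0.0502
dividing the unrounded norms, ‖Δx‖/‖x‖ = 0.0064
realised/bound (from unrounded values) ≈ 0.0445

0.0064
0.1427


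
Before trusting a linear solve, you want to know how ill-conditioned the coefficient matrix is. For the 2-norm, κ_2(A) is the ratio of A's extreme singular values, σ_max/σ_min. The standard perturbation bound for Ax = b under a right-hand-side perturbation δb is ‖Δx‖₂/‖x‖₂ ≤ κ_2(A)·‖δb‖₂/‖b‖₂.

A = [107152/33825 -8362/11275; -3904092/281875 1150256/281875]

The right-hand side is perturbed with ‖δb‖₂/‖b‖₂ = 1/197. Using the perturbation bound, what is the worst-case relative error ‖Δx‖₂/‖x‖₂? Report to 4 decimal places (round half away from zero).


M = AᵀA = [85873514896/425390625 -8347482976/141796875; -8347482976/141796875 813081956/47265625]. tr(M)=149106004/680625, det(M)=119946304/17015625
solving λ² − 149106004/680625·λ + 119946304/17015625 = 0 gives λ = 5476/25, 21904/680625
κ_2(A) = √(λ_max/λ_min) = √((5476/25) / (21904/680625)) = 82.5000
perturbation bound = 82.5000·1/197 = 0.4188

0.4188


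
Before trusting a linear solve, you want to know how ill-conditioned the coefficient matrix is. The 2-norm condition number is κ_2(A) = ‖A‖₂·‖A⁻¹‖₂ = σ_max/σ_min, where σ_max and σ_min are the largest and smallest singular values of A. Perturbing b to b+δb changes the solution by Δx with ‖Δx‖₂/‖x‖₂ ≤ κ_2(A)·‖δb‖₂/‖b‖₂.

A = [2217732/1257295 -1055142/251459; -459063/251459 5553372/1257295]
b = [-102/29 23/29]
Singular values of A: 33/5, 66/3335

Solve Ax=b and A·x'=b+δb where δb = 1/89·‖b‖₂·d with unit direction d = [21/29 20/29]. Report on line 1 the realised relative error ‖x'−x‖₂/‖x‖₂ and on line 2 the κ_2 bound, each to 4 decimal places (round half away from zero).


0.0203
3.7472

from the listed singular values, σ₁ = 33/5, σ_n = 66/3335
κ_2(A) = (33/5) / (66/3335) = 333.5000
worst-case relative error ≤ 333.5000 × 1/89 = 3.7472
solve Ax = b  →  x = [-93.4615 -38.4499]
‖b‖ = 3.6056, ‖x‖ = 101.0616
re-solving with b+δb shifts x by Δx of norm 2.0471
relative error = 0.0203
realised/bound (from unrounded values) ≈ 0.0054


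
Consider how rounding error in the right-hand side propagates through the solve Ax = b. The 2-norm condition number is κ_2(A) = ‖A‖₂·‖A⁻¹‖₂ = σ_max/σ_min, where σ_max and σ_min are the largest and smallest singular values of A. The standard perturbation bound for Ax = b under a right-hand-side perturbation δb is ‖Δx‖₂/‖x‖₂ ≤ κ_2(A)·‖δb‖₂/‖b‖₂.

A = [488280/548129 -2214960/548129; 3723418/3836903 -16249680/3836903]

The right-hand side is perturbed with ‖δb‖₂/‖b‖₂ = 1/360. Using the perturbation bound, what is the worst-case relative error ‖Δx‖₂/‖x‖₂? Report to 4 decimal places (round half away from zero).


0.6723

AᵀA = [30376090564/17505142249 -134957031840/17505142249; -134957031840/17505142249 599819788800/17505142249]; tr = 374893444/10413529, det = 230400/10413529
solving λ² − 374893444/10413529·λ + 230400/10413529 = 0 gives λ = 36, 6400/10413529
σ_max=√36=6, σ_min=√(6400/10413529)=(80/3227) → κ = 242.0250
perturbation bound = 242.0250·1/360 = 0.6723


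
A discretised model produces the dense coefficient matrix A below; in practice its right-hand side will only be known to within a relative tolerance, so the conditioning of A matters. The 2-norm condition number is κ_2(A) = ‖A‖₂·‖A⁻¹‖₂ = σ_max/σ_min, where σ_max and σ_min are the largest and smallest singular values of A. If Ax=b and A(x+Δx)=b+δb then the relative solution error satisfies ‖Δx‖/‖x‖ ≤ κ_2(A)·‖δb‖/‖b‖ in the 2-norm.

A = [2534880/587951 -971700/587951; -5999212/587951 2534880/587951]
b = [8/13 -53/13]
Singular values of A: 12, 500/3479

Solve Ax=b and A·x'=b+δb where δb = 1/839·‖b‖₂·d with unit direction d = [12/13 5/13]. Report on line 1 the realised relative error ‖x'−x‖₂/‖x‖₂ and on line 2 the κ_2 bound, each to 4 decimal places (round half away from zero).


0.0049
0.0995

from the listed singular values, σ₁ = 12, σ_n = 500/3479
κ_2(A) = 12 / (500/3479) = 83.4960
perturbation bound = 83.4960·1/839 = 0.0995
solve Ax = b  →  x = [-2.3685 -6.5510]
‖b‖₂ = 4.1231 and ‖x‖₂ = 6.9660
with δb = [0.0045 0.0019], A·Δx = δb → ‖Δx‖ = 0.0342
realised ‖Δx‖/‖x‖ = 0.0049
realised/bound (from unrounded values) ≈ 0.0493


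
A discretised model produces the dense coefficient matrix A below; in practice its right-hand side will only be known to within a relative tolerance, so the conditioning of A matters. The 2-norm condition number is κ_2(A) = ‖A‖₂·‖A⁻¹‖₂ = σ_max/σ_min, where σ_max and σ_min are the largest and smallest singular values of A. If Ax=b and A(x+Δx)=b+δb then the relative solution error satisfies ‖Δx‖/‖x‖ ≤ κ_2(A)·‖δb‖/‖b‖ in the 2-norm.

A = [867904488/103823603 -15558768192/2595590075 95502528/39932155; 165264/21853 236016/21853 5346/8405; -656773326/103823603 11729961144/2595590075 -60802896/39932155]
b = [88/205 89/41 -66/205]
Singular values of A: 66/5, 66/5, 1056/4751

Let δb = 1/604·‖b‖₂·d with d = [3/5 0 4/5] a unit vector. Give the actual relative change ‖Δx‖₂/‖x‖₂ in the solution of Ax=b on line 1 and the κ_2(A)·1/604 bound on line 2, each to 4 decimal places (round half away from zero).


0.0983
0.0983

largest singular value 66/5, smallest 1056/4751
κ = σ_max/σ_min = (66/5)/(1056/4751) = 59.3875
worst-case relative error ≤ 59.3875 × 1/604 = 0.0983
solve Ax = b  →  x = [0.1265 0.1114 0.0166]
‖b‖₂ = 2.2361 and ‖x‖₂ = 0.1694
δb = ε·‖b‖·d = [0.0022 0.0000 0.0030]; solving A·Δx = δb gives ‖Δx‖ = 0.0167
dividing the unrounded norms, ‖Δx‖/‖x‖ = 0.0983
so the bound is sharp here: realised error equals the bound


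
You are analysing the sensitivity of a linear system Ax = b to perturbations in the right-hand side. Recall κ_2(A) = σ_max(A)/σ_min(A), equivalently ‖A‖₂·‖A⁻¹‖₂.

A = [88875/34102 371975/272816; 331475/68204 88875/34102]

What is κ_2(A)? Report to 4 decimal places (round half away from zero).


236.0000

AᵀA = [489518125/16096144 522140625/32192288; 522140625/32192288 2227980625/257538304]; tr = 34810625/891136, det = 390625/14258176
char-poly roots: 625/16 and 625/891136
σ_max=√(625/16)=(25/4), σ_min=√(625/891136)=(25/944) → κ = 236.0000


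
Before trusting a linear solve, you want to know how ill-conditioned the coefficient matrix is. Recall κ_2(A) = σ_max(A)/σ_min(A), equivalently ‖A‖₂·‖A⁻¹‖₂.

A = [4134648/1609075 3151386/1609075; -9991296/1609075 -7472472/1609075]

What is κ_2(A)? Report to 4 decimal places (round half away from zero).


309.4375

AᵀA = [138368414016/3064050125 103774617072/3064050125; 103774617072/3064050125 77833220724/3064050125]; tr = 43240326948/612810025, det = 796594176/15320250625
char-poly roots: 1764/25 and 451584/612810025
κ_2(A) = √(λ_max/λ_min) = √((1764/25) / (451584/612810025)) = 309.4375


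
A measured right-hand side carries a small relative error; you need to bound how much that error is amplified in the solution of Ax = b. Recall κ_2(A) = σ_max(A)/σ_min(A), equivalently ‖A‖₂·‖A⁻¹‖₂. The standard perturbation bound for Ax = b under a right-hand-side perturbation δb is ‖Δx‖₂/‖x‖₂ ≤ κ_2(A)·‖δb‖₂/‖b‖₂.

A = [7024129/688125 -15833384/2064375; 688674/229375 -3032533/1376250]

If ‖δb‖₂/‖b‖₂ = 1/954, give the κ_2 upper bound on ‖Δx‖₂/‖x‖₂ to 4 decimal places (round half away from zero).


0.3462

M = AᵀA = [85770936181/757625625 -192981842501/2272876875; -192981842501/2272876875 1736880805009/27274522500]. tr(M)=192985380301/1090980900, det(M)=312900721/1090980900
eigenvalues of AᵀA: λ = (tr ± √(tr²−4·det))/2 = 17689/100, 17689/10909809
κ = σ_max/σ_min = (133/10)/(133/3303) = 330.3000
κ_2(A)·‖δb‖/‖b‖ = 0.3462


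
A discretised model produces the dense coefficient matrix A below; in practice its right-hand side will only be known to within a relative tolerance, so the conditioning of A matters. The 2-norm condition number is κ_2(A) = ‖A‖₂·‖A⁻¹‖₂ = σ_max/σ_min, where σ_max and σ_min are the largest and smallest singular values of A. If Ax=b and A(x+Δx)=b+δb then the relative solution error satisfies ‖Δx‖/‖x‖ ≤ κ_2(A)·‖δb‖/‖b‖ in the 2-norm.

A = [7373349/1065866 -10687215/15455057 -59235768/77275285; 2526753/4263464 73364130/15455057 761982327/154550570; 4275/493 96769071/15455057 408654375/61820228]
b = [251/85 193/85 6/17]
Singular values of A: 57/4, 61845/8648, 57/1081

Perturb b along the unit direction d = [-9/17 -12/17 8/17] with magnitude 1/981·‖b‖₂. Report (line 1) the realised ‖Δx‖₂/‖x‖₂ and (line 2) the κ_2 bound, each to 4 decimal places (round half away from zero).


largest singular value 57/4, smallest 57/1081
κ_2(A) = (57/4) / (57/1081) = 270.2500
bound on ‖Δx‖/‖x‖: κ·ε = 270.2500·1/981 = 0.2755
solve Ax = b  →  x = [0.1981 41.2032 -39.2340]
‖b‖ = 3.7417, ‖x‖ = 56.8951
δb = ε·‖b‖·d = [-0.0020 -0.0027 0.0018]; solving A·Δx = δb gives ‖Δx‖ = 0.0723
dividing the unrounded norms, ‖Δx‖/‖x‖ = 0.0013
so the bound overstates the realised error by a factor of ≈ 216.6834 (computed from the unrounded values)

0.0013
0.2755


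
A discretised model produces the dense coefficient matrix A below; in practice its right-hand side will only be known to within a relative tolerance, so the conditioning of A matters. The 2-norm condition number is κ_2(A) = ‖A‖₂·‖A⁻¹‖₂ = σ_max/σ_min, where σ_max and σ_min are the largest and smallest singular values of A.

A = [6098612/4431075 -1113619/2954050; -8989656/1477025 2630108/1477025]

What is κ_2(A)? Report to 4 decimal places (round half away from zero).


270.1875

M = AᵀA = [454799704528/11680205625 -44215980718/3893401875; -44215980718/3893401875 17198108057/5191202500]. tr(M)=3158370865/74753316, det(M)=456976/18688329
char-poly roots: 169/4 and 10816/18688329
σ_max=√(169/4)=(13/2), σ_min=√(10816/18688329)=(104/4323) → κ = 270.1875


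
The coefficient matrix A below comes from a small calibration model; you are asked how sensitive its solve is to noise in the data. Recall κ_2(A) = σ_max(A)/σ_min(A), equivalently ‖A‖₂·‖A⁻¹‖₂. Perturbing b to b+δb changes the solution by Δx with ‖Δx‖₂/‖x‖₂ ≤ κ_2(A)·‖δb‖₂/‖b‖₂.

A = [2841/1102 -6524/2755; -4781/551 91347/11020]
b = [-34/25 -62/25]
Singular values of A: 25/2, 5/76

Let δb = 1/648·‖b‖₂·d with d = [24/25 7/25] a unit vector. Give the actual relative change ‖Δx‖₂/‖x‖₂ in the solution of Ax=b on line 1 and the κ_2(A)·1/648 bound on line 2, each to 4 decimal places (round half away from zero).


0.0022
0.2932

largest singular value 25/2, smallest 5/76
condition number: (25/2) ÷ (5/76) = 190.0000
κ_2(A)·‖δb‖/‖b‖ = 0.2932
solve Ax = b  →  x = [-20.8497 -22.1241]
2-norm of b is 2.8284; of x, 30.4004
with δb = [0.0042 0.0012], A·Δx = δb → ‖Δx‖ = 0.0663
realised ‖Δx‖/‖x‖ = 0.0022
so the bound overstates the realised error by a factor of ≈ 134.3521 (computed from the unrounded values)
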